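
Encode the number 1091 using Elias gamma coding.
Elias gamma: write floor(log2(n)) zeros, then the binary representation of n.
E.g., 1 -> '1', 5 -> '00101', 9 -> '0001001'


num_bits = floor(log2(1091)) + 1 = 11
leading_zeros = num_bits - 1 = 10
binary(1091) = 10001000011

Elias gamma(1091) = '0000000000' + '10001000011' = 000000000010001000011 (21 bits)


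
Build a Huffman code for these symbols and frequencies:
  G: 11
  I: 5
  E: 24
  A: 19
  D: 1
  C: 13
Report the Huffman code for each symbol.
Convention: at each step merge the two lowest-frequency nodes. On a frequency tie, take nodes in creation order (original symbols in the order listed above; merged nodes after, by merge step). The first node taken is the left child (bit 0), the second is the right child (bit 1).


Huffman tree construction:
Step 1: Merge D(1) + I(5) = 6
Step 2: Merge (D+I)(6) + G(11) = 17
Step 3: Merge C(13) + ((D+I)+G)(17) = 30
Step 4: Merge A(19) + E(24) = 43
Step 5: Merge (C+((D+I)+G))(30) + (A+E)(43) = 73
Read each symbol's code off the tree from the root (left child = 0, right child = 1).

Codes:
  G: 011 (length 3)
  I: 0101 (length 4)
  E: 11 (length 2)
  A: 10 (length 2)
  D: 0100 (length 4)
  C: 00 (length 2)
Average code length: 169/73 = 2.3151 bits/symbol


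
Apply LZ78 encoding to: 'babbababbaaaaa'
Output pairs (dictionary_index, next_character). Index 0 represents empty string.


LZ78 encoding steps:
Dictionary: {0: ''}
Step 1: w='' (idx 0), next='b' -> output (0, 'b'), add 'b' as idx 1
Step 2: w='' (idx 0), next='a' -> output (0, 'a'), add 'a' as idx 2
Step 3: w='b' (idx 1), next='b' -> output (1, 'b'), add 'bb' as idx 3
Step 4: w='a' (idx 2), next='b' -> output (2, 'b'), add 'ab' as idx 4
Step 5: w='ab' (idx 4), next='b' -> output (4, 'b'), add 'abb' as idx 5
Step 6: w='a' (idx 2), next='a' -> output (2, 'a'), add 'aa' as idx 6
Step 7: w='aa' (idx 6), next='a' -> output (6, 'a'), add 'aaa' as idx 7


Encoded: [(0, 'b'), (0, 'a'), (1, 'b'), (2, 'b'), (4, 'b'), (2, 'a'), (6, 'a')]


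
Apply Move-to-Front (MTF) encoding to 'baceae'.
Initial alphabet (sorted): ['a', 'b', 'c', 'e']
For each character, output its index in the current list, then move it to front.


MTF encoding:
'b': index 1 in ['a', 'b', 'c', 'e'] -> ['b', 'a', 'c', 'e']
'a': index 1 in ['b', 'a', 'c', 'e'] -> ['a', 'b', 'c', 'e']
'c': index 2 in ['a', 'b', 'c', 'e'] -> ['c', 'a', 'b', 'e']
'e': index 3 in ['c', 'a', 'b', 'e'] -> ['e', 'c', 'a', 'b']
'a': index 2 in ['e', 'c', 'a', 'b'] -> ['a', 'e', 'c', 'b']
'e': index 1 in ['a', 'e', 'c', 'b'] -> ['e', 'a', 'c', 'b']


Output: [1, 1, 2, 3, 2, 1]


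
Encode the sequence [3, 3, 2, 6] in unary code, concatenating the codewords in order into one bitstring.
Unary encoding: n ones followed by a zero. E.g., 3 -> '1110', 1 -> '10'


Encode each number as n ones followed by a terminating 0:
  3 -> 1110 (4 bits)
  3 -> 1110 (4 bits)
  2 -> 110 (3 bits)
  6 -> 1111110 (7 bits)
Total length = 4 + 4 + 3 + 7 = 18 bits.

Unary([3, 3, 2, 6]) = 111011101101111110 (18 bits)


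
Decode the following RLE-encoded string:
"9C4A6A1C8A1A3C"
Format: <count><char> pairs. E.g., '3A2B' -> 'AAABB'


Expanding each <count><char> pair:
  9C -> 'CCCCCCCCC'
  4A -> 'AAAA'
  6A -> 'AAAAAA'
  1C -> 'C'
  8A -> 'AAAAAAAA'
  1A -> 'A'
  3C -> 'CCC'

Decoded = CCCCCCCCCAAAAAAAAAACAAAAAAAAACCC


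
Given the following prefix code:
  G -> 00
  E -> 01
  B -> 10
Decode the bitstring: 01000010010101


Decoding step by step:
Bits 01 -> E
Bits 00 -> G
Bits 00 -> G
Bits 10 -> B
Bits 01 -> E
Bits 01 -> E
Bits 01 -> E


Decoded message: EGGBEEE


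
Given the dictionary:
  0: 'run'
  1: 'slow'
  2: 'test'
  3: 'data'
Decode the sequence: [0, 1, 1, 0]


Look up each index in the dictionary:
  0 -> 'run'
  1 -> 'slow'
  1 -> 'slow'
  0 -> 'run'

Decoded: "run slow slow run"


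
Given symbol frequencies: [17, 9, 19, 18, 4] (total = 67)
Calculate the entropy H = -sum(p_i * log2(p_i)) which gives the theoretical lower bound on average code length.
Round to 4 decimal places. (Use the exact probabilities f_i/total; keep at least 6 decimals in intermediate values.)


Per-symbol terms -p_i * log2(p_i) with p_i = f_i/67:
  p = 17/67 = 0.253731: log2(p) = -1.978626, -p*log2(p) = 0.502040
  p = 9/67 = 0.134328: log2(p) = -2.896164, -p*log2(p) = 0.389037
  p = 19/67 = 0.283582: log2(p) = -1.818162, -p*log2(p) = 0.515598
  p = 18/67 = 0.268657: log2(p) = -1.896164, -p*log2(p) = 0.509417
  p = 4/67 = 0.059701: log2(p) = -4.066089, -p*log2(p) = 0.242752
H = 0.502040 + 0.389037 + 0.515598 + 0.509417 + 0.242752 = 2.158844

H = 2.1588 bits/symbol


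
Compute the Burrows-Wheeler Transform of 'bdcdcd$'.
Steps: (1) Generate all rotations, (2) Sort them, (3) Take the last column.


Rotations (sorted):
  0: $bdcdcd -> last char: d
  1: bdcdcd$ -> last char: $
  2: cd$bdcd -> last char: d
  3: cdcd$bd -> last char: d
  4: d$bdcdc -> last char: c
  5: dcd$bdc -> last char: c
  6: dcdcd$b -> last char: b


BWT = d$ddccb


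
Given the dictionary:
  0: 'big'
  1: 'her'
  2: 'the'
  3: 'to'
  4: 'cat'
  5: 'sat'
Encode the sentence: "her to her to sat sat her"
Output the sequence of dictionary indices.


Look up each word in the dictionary:
  'her' -> 1
  'to' -> 3
  'her' -> 1
  'to' -> 3
  'sat' -> 5
  'sat' -> 5
  'her' -> 1

Encoded: [1, 3, 1, 3, 5, 5, 1]


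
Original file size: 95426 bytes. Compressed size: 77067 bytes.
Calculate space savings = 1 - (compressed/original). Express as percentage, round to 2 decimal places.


ratio = compressed/original = 77067/95426 = 0.80761
savings = 1 - ratio = 1 - 0.80761 = 0.19239
as a percentage: 0.19239 * 100 = 19.24%

Space savings = 1 - 77067/95426 = 19.24%


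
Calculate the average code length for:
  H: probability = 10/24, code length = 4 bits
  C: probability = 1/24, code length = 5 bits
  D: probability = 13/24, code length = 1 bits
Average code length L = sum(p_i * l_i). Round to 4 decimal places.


Weighted contributions p_i * l_i:
  H: (10/24) * 4 = 40/24
  C: (1/24) * 5 = 5/24
  D: (13/24) * 1 = 13/24
Sum = (40 + 5 + 13)/24 = 58/24

L = 58/24 = 2.4167 bits/symbol


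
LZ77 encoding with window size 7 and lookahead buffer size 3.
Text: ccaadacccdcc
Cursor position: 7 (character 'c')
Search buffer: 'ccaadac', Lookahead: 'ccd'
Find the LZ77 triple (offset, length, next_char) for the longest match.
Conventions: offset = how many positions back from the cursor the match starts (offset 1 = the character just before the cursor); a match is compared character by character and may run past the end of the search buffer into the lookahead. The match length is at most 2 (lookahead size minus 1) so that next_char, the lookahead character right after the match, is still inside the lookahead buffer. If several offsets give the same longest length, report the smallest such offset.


Try each offset into the search buffer:
  offset=1 (pos 6, char 'c'): match length 2
  offset=2 (pos 5, char 'a'): match length 0
  offset=3 (pos 4, char 'd'): match length 0
  offset=4 (pos 3, char 'a'): match length 0
  offset=5 (pos 2, char 'a'): match length 0
  offset=6 (pos 1, char 'c'): match length 1
  offset=7 (pos 0, char 'c'): match length 2
Longest match has length 2, found at offsets 1, 7; take the smallest, offset 1.
next_char = character at position 7 + 2 = 9 -> 'd'

Best match: offset=1, length=2 (matching 'cc' starting at position 6)
LZ77 triple: (1, 2, 'd')


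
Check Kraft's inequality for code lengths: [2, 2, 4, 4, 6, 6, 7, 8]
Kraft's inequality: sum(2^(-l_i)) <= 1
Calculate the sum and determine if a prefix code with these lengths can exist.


Sum = 2^(-2) + 2^(-2) + 2^(-4) + 2^(-4) + 2^(-6) + 2^(-6) + 2^(-7) + 2^(-8)
    = 0.25 + 0.25 + 0.0625 + 0.0625 + 0.015625 + 0.015625 + 0.0078125 + 0.00390625
    = 171/256 = 0.66796875
Since 0.66796875 <= 1, Kraft's inequality IS satisfied.
A prefix code with these lengths CAN exist.

Kraft sum = 0.66796875. Satisfied.


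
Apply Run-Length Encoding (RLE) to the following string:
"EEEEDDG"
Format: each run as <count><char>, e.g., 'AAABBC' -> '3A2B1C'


Scanning runs left to right:
  i=0: run of 'E' x 4 -> '4E'
  i=4: run of 'D' x 2 -> '2D'
  i=6: run of 'G' x 1 -> '1G'

RLE = 4E2D1G


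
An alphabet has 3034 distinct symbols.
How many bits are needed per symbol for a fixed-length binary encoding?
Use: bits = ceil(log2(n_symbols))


log2(3034) = 11.567
Bracket: 2^11 = 2048 < 3034 <= 2^12 = 4096
So ceil(log2(3034)) = 12

bits = ceil(log2(3034)) = ceil(11.567) = 12 bits


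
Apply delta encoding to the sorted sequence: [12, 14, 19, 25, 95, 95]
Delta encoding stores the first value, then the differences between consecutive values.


First value: 12
Deltas:
  14 - 12 = 2
  19 - 14 = 5
  25 - 19 = 6
  95 - 25 = 70
  95 - 95 = 0


Delta encoded: [12, 2, 5, 6, 70, 0]


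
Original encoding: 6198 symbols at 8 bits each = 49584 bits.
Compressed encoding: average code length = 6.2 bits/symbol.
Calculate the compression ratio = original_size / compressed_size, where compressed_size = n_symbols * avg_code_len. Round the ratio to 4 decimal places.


original_size = n_symbols * orig_bits = 6198 * 8 = 49584 bits
compressed_size = n_symbols * avg_code_len = 6198 * 6.2 = 38427.6 bits
ratio = original_size / compressed_size = 49584 / 38427.6 = 1.2903

Compression ratio = 1.2903


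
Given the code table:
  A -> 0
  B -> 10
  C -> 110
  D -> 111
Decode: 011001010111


Decoding:
0 -> A
110 -> C
0 -> A
10 -> B
10 -> B
111 -> D


Result: ACABBD


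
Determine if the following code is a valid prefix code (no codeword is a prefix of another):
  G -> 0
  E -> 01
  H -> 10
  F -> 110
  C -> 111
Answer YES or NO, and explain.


Checking each pair (does one codeword prefix another?):
  G='0' vs E='01': prefix -- VIOLATION

NO -- this is NOT a valid prefix code. G (0) is a prefix of E (01).


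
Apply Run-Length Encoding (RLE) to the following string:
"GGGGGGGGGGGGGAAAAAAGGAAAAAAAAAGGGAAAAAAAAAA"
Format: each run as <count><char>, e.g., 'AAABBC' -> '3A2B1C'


Scanning runs left to right:
  i=0: run of 'G' x 13 -> '13G'
  i=13: run of 'A' x 6 -> '6A'
  i=19: run of 'G' x 2 -> '2G'
  i=21: run of 'A' x 9 -> '9A'
  i=30: run of 'G' x 3 -> '3G'
  i=33: run of 'A' x 10 -> '10A'

RLE = 13G6A2G9A3G10A


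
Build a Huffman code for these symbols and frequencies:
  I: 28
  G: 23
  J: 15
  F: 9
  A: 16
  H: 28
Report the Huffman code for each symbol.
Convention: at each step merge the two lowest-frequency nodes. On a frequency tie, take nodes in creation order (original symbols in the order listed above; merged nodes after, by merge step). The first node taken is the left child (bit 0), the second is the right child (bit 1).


Huffman tree construction:
Step 1: Merge F(9) + J(15) = 24
Step 2: Merge A(16) + G(23) = 39
Step 3: Merge (F+J)(24) + I(28) = 52
Step 4: Merge H(28) + (A+G)(39) = 67
Step 5: Merge ((F+J)+I)(52) + (H+(A+G))(67) = 119
Read each symbol's code off the tree from the root (left child = 0, right child = 1).

Codes:
  I: 01 (length 2)
  G: 111 (length 3)
  J: 001 (length 3)
  F: 000 (length 3)
  A: 110 (length 3)
  H: 10 (length 2)
Average code length: 301/119 = 2.5294 bits/symbol


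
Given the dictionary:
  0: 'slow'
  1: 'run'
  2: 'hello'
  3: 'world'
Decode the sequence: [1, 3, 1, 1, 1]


Look up each index in the dictionary:
  1 -> 'run'
  3 -> 'world'
  1 -> 'run'
  1 -> 'run'
  1 -> 'run'

Decoded: "run world run run run"


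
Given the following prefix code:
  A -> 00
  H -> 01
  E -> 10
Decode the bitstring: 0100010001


Decoding step by step:
Bits 01 -> H
Bits 00 -> A
Bits 01 -> H
Bits 00 -> A
Bits 01 -> H


Decoded message: HAHAH


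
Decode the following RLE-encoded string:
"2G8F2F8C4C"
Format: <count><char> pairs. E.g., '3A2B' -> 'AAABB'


Expanding each <count><char> pair:
  2G -> 'GG'
  8F -> 'FFFFFFFF'
  2F -> 'FF'
  8C -> 'CCCCCCCC'
  4C -> 'CCCC'

Decoded = GGFFFFFFFFFFCCCCCCCCCCCC


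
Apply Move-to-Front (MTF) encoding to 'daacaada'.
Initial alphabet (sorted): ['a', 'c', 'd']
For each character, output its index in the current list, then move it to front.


MTF encoding:
'd': index 2 in ['a', 'c', 'd'] -> ['d', 'a', 'c']
'a': index 1 in ['d', 'a', 'c'] -> ['a', 'd', 'c']
'a': index 0 in ['a', 'd', 'c'] -> ['a', 'd', 'c']
'c': index 2 in ['a', 'd', 'c'] -> ['c', 'a', 'd']
'a': index 1 in ['c', 'a', 'd'] -> ['a', 'c', 'd']
'a': index 0 in ['a', 'c', 'd'] -> ['a', 'c', 'd']
'd': index 2 in ['a', 'c', 'd'] -> ['d', 'a', 'c']
'a': index 1 in ['d', 'a', 'c'] -> ['a', 'd', 'c']


Output: [2, 1, 0, 2, 1, 0, 2, 1]


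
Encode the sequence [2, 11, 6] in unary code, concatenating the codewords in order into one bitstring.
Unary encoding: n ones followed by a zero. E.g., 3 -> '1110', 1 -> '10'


Encode each number as n ones followed by a terminating 0:
  2 -> 110 (3 bits)
  11 -> 111111111110 (12 bits)
  6 -> 1111110 (7 bits)
Total length = 3 + 12 + 7 = 22 bits.

Unary([2, 11, 6]) = 1101111111111101111110 (22 bits)


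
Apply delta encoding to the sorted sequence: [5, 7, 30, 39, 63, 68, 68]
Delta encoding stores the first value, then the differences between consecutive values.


First value: 5
Deltas:
  7 - 5 = 2
  30 - 7 = 23
  39 - 30 = 9
  63 - 39 = 24
  68 - 63 = 5
  68 - 68 = 0


Delta encoded: [5, 2, 23, 9, 24, 5, 0]


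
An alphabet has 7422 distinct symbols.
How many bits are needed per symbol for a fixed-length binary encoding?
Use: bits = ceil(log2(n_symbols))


log2(7422) = 12.8576
Bracket: 2^12 = 4096 < 7422 <= 2^13 = 8192
So ceil(log2(7422)) = 13

bits = ceil(log2(7422)) = ceil(12.8576) = 13 bits


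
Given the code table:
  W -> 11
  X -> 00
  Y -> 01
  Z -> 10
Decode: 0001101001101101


Decoding:
00 -> X
01 -> Y
10 -> Z
10 -> Z
01 -> Y
10 -> Z
11 -> W
01 -> Y


Result: XYZZYZWY


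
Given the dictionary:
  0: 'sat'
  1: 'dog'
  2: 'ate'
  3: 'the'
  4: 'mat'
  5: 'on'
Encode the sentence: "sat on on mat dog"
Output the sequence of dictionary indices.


Look up each word in the dictionary:
  'sat' -> 0
  'on' -> 5
  'on' -> 5
  'mat' -> 4
  'dog' -> 1

Encoded: [0, 5, 5, 4, 1]


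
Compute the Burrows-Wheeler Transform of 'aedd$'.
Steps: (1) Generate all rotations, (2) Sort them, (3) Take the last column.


Rotations (sorted):
  0: $aedd -> last char: d
  1: aedd$ -> last char: $
  2: d$aed -> last char: d
  3: dd$ae -> last char: e
  4: edd$a -> last char: a


BWT = d$dea


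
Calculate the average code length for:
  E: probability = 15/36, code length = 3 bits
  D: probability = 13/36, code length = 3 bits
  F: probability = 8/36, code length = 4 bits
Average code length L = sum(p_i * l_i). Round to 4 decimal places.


Weighted contributions p_i * l_i:
  E: (15/36) * 3 = 45/36
  D: (13/36) * 3 = 39/36
  F: (8/36) * 4 = 32/36
Sum = (45 + 39 + 32)/36 = 116/36

L = 116/36 = 3.2222 bits/symbol


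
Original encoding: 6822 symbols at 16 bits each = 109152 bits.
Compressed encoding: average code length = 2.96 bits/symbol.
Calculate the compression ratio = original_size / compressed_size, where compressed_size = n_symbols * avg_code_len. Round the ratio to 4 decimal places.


original_size = n_symbols * orig_bits = 6822 * 16 = 109152 bits
compressed_size = n_symbols * avg_code_len = 6822 * 2.96 = 20193.12 bits
ratio = original_size / compressed_size = 109152 / 20193.12 = 5.4054

Compression ratio = 5.4054


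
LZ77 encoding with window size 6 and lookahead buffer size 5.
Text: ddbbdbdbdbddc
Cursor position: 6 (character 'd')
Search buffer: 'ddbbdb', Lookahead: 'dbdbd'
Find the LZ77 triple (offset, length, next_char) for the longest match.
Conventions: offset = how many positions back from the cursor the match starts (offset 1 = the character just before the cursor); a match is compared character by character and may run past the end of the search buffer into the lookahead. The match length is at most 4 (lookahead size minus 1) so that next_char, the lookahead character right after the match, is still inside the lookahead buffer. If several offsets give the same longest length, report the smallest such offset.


Try each offset into the search buffer:
  offset=1 (pos 5, char 'b'): match length 0
  offset=2 (pos 4, char 'd'): match length 4
  offset=3 (pos 3, char 'b'): match length 0
  offset=4 (pos 2, char 'b'): match length 0
  offset=5 (pos 1, char 'd'): match length 2
  offset=6 (pos 0, char 'd'): match length 1
Longest match has length 4 at offset 2.
next_char = character at position 6 + 4 = 10 -> 'd'

Best match: offset=2, length=4 (matching 'dbdb' starting at position 4)
LZ77 triple: (2, 4, 'd')


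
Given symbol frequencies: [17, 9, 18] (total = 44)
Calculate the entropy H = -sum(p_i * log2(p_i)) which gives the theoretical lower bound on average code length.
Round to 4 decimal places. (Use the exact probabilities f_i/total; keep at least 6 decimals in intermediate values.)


Per-symbol terms -p_i * log2(p_i) with p_i = f_i/44:
  p = 17/44 = 0.386364: log2(p) = -1.371969, -p*log2(p) = 0.530079
  p = 9/44 = 0.204545: log2(p) = -2.289507, -p*log2(p) = 0.468308
  p = 18/44 = 0.409091: log2(p) = -1.289507, -p*log2(p) = 0.527525
H = 0.530079 + 0.468308 + 0.527525 = 1.525912

H = 1.5259 bits/symbol


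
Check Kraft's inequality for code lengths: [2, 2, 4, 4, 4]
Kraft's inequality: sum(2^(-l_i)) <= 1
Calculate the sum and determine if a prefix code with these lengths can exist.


Sum = 2^(-2) + 2^(-2) + 2^(-4) + 2^(-4) + 2^(-4)
    = 0.25 + 0.25 + 0.0625 + 0.0625 + 0.0625
    = 11/16 = 0.6875
Since 0.6875 <= 1, Kraft's inequality IS satisfied.
A prefix code with these lengths CAN exist.

Kraft sum = 0.6875. Satisfied.


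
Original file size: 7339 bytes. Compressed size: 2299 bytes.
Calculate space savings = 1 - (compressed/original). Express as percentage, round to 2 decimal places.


ratio = compressed/original = 2299/7339 = 0.313258
savings = 1 - ratio = 1 - 0.313258 = 0.686742
as a percentage: 0.686742 * 100 = 68.67%

Space savings = 1 - 2299/7339 = 68.67%


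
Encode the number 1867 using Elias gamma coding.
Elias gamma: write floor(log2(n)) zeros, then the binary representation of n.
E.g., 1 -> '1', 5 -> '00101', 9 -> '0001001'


num_bits = floor(log2(1867)) + 1 = 11
leading_zeros = num_bits - 1 = 10
binary(1867) = 11101001011

Elias gamma(1867) = '0000000000' + '11101001011' = 000000000011101001011 (21 bits)


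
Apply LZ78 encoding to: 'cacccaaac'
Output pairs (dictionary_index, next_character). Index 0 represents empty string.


LZ78 encoding steps:
Dictionary: {0: ''}
Step 1: w='' (idx 0), next='c' -> output (0, 'c'), add 'c' as idx 1
Step 2: w='' (idx 0), next='a' -> output (0, 'a'), add 'a' as idx 2
Step 3: w='c' (idx 1), next='c' -> output (1, 'c'), add 'cc' as idx 3
Step 4: w='c' (idx 1), next='a' -> output (1, 'a'), add 'ca' as idx 4
Step 5: w='a' (idx 2), next='a' -> output (2, 'a'), add 'aa' as idx 5
Step 6: w='c' (idx 1), end of input -> output (1, '')


Encoded: [(0, 'c'), (0, 'a'), (1, 'c'), (1, 'a'), (2, 'a'), (1, '')]


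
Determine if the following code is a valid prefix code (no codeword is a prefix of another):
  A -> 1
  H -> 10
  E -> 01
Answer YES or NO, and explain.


Checking each pair (does one codeword prefix another?):
  A='1' vs H='10': prefix -- VIOLATION

NO -- this is NOT a valid prefix code. A (1) is a prefix of H (10).


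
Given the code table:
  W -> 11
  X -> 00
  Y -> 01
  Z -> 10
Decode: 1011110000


Decoding:
10 -> Z
11 -> W
11 -> W
00 -> X
00 -> X


Result: ZWWXX


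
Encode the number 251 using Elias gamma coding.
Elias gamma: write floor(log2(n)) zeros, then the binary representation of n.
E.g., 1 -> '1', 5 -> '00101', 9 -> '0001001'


num_bits = floor(log2(251)) + 1 = 8
leading_zeros = num_bits - 1 = 7
binary(251) = 11111011

Elias gamma(251) = '0000000' + '11111011' = 000000011111011 (15 bits)


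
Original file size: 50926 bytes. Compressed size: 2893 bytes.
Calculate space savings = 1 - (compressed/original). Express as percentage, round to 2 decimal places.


ratio = compressed/original = 2893/50926 = 0.056808
savings = 1 - ratio = 1 - 0.056808 = 0.943192
as a percentage: 0.943192 * 100 = 94.32%

Space savings = 1 - 2893/50926 = 94.32%


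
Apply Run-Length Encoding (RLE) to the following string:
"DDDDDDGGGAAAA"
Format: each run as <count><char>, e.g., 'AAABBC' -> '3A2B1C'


Scanning runs left to right:
  i=0: run of 'D' x 6 -> '6D'
  i=6: run of 'G' x 3 -> '3G'
  i=9: run of 'A' x 4 -> '4A'

RLE = 6D3G4A


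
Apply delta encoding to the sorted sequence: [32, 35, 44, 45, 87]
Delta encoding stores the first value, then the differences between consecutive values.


First value: 32
Deltas:
  35 - 32 = 3
  44 - 35 = 9
  45 - 44 = 1
  87 - 45 = 42


Delta encoded: [32, 3, 9, 1, 42]


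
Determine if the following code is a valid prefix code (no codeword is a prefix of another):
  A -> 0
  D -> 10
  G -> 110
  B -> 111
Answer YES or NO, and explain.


Checking each pair (does one codeword prefix another?):
  A='0' vs D='10': no prefix
  A='0' vs G='110': no prefix
  A='0' vs B='111': no prefix
  D='10' vs A='0': no prefix
  D='10' vs G='110': no prefix
  D='10' vs B='111': no prefix
  G='110' vs A='0': no prefix
  G='110' vs D='10': no prefix
  G='110' vs B='111': no prefix
  B='111' vs A='0': no prefix
  B='111' vs D='10': no prefix
  B='111' vs G='110': no prefix
No violation found over all pairs.

YES -- this is a valid prefix code. No codeword is a prefix of any other codeword.


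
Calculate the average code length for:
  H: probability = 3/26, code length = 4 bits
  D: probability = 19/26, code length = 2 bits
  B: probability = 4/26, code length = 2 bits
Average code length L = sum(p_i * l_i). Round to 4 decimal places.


Weighted contributions p_i * l_i:
  H: (3/26) * 4 = 12/26
  D: (19/26) * 2 = 38/26
  B: (4/26) * 2 = 8/26
Sum = (12 + 38 + 8)/26 = 58/26

L = 58/26 = 2.2308 bits/symbol


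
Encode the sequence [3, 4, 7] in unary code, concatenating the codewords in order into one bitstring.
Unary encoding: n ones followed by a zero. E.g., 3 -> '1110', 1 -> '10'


Encode each number as n ones followed by a terminating 0:
  3 -> 1110 (4 bits)
  4 -> 11110 (5 bits)
  7 -> 11111110 (8 bits)
Total length = 4 + 5 + 8 = 17 bits.

Unary([3, 4, 7]) = 11101111011111110 (17 bits)


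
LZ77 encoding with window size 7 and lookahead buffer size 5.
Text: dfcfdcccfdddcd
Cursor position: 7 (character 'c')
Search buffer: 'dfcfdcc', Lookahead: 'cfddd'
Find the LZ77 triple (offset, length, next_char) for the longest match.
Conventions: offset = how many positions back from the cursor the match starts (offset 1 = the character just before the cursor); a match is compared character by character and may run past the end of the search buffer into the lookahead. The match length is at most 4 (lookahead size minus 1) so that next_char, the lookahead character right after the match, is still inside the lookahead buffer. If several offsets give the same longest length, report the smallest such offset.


Try each offset into the search buffer:
  offset=1 (pos 6, char 'c'): match length 1
  offset=2 (pos 5, char 'c'): match length 1
  offset=3 (pos 4, char 'd'): match length 0
  offset=4 (pos 3, char 'f'): match length 0
  offset=5 (pos 2, char 'c'): match length 3
  offset=6 (pos 1, char 'f'): match length 0
  offset=7 (pos 0, char 'd'): match length 0
Longest match has length 3 at offset 5.
next_char = character at position 7 + 3 = 10 -> 'd'

Best match: offset=5, length=3 (matching 'cfd' starting at position 2)
LZ77 triple: (5, 3, 'd')


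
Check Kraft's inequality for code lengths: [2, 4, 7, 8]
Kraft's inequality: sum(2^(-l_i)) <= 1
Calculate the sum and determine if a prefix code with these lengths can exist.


Sum = 2^(-2) + 2^(-4) + 2^(-7) + 2^(-8)
    = 0.25 + 0.0625 + 0.0078125 + 0.00390625
    = 83/256 = 0.32421875
Since 0.32421875 <= 1, Kraft's inequality IS satisfied.
A prefix code with these lengths CAN exist.

Kraft sum = 0.32421875. Satisfied.


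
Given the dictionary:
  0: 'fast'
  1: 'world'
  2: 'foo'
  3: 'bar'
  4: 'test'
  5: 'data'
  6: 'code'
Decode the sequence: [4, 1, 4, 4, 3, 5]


Look up each index in the dictionary:
  4 -> 'test'
  1 -> 'world'
  4 -> 'test'
  4 -> 'test'
  3 -> 'bar'
  5 -> 'data'

Decoded: "test world test test bar data"


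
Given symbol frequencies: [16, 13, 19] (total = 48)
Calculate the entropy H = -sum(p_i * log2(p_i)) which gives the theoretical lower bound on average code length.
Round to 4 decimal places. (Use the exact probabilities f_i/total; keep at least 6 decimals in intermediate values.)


Per-symbol terms -p_i * log2(p_i) with p_i = f_i/48:
  p = 16/48 = 0.333333: log2(p) = -1.584963, -p*log2(p) = 0.528321
  p = 13/48 = 0.270833: log2(p) = -1.884523, -p*log2(p) = 0.510392
  p = 19/48 = 0.395833: log2(p) = -1.337035, -p*log2(p) = 0.529243
H = 0.528321 + 0.510392 + 0.529243 = 1.567956

H = 1.568 bits/symbol


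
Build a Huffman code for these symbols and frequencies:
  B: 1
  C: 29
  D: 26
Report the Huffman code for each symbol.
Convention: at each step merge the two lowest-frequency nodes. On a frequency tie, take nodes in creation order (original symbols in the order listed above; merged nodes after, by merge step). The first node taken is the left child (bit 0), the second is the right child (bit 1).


Huffman tree construction:
Step 1: Merge B(1) + D(26) = 27
Step 2: Merge (B+D)(27) + C(29) = 56
Read each symbol's code off the tree from the root (left child = 0, right child = 1).

Codes:
  B: 00 (length 2)
  C: 1 (length 1)
  D: 01 (length 2)
Average code length: 83/56 = 1.4821 bits/symbol


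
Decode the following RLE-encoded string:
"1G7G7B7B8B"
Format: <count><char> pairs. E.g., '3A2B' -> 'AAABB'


Expanding each <count><char> pair:
  1G -> 'G'
  7G -> 'GGGGGGG'
  7B -> 'BBBBBBB'
  7B -> 'BBBBBBB'
  8B -> 'BBBBBBBB'

Decoded = GGGGGGGGBBBBBBBBBBBBBBBBBBBBBB


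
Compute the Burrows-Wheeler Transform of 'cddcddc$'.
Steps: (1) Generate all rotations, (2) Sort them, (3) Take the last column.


Rotations (sorted):
  0: $cddcddc -> last char: c
  1: c$cddcdd -> last char: d
  2: cddc$cdd -> last char: d
  3: cddcddc$ -> last char: $
  4: dc$cddcd -> last char: d
  5: dcddc$cd -> last char: d
  6: ddc$cddc -> last char: c
  7: ddcddc$c -> last char: c


BWT = cdd$ddcc


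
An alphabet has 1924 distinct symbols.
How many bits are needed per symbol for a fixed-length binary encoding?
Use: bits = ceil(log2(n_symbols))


log2(1924) = 10.9099
Bracket: 2^10 = 1024 < 1924 <= 2^11 = 2048
So ceil(log2(1924)) = 11

bits = ceil(log2(1924)) = ceil(10.9099) = 11 bits


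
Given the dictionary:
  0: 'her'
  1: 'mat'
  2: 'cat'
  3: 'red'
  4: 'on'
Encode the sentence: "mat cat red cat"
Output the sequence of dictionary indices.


Look up each word in the dictionary:
  'mat' -> 1
  'cat' -> 2
  'red' -> 3
  'cat' -> 2

Encoded: [1, 2, 3, 2]


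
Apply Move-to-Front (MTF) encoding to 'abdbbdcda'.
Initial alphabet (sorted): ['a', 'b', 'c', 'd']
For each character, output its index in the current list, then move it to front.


MTF encoding:
'a': index 0 in ['a', 'b', 'c', 'd'] -> ['a', 'b', 'c', 'd']
'b': index 1 in ['a', 'b', 'c', 'd'] -> ['b', 'a', 'c', 'd']
'd': index 3 in ['b', 'a', 'c', 'd'] -> ['d', 'b', 'a', 'c']
'b': index 1 in ['d', 'b', 'a', 'c'] -> ['b', 'd', 'a', 'c']
'b': index 0 in ['b', 'd', 'a', 'c'] -> ['b', 'd', 'a', 'c']
'd': index 1 in ['b', 'd', 'a', 'c'] -> ['d', 'b', 'a', 'c']
'c': index 3 in ['d', 'b', 'a', 'c'] -> ['c', 'd', 'b', 'a']
'd': index 1 in ['c', 'd', 'b', 'a'] -> ['d', 'c', 'b', 'a']
'a': index 3 in ['d', 'c', 'b', 'a'] -> ['a', 'd', 'c', 'b']


Output: [0, 1, 3, 1, 0, 1, 3, 1, 3]


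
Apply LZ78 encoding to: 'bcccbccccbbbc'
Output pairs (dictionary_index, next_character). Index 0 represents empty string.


LZ78 encoding steps:
Dictionary: {0: ''}
Step 1: w='' (idx 0), next='b' -> output (0, 'b'), add 'b' as idx 1
Step 2: w='' (idx 0), next='c' -> output (0, 'c'), add 'c' as idx 2
Step 3: w='c' (idx 2), next='c' -> output (2, 'c'), add 'cc' as idx 3
Step 4: w='b' (idx 1), next='c' -> output (1, 'c'), add 'bc' as idx 4
Step 5: w='cc' (idx 3), next='c' -> output (3, 'c'), add 'ccc' as idx 5
Step 6: w='b' (idx 1), next='b' -> output (1, 'b'), add 'bb' as idx 6
Step 7: w='bc' (idx 4), end of input -> output (4, '')


Encoded: [(0, 'b'), (0, 'c'), (2, 'c'), (1, 'c'), (3, 'c'), (1, 'b'), (4, '')]


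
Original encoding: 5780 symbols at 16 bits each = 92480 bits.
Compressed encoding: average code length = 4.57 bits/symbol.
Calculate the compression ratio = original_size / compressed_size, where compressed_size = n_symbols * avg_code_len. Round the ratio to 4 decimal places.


original_size = n_symbols * orig_bits = 5780 * 16 = 92480 bits
compressed_size = n_symbols * avg_code_len = 5780 * 4.57 = 26414.6 bits
ratio = original_size / compressed_size = 92480 / 26414.6 = 3.5011

Compression ratio = 3.5011


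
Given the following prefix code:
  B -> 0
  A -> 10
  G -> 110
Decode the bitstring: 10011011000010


Decoding step by step:
Bits 10 -> A
Bits 0 -> B
Bits 110 -> G
Bits 110 -> G
Bits 0 -> B
Bits 0 -> B
Bits 0 -> B
Bits 10 -> A


Decoded message: ABGGBBBA


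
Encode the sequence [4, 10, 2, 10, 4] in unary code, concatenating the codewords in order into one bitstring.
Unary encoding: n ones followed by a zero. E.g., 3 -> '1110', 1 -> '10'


Encode each number as n ones followed by a terminating 0:
  4 -> 11110 (5 bits)
  10 -> 11111111110 (11 bits)
  2 -> 110 (3 bits)
  10 -> 11111111110 (11 bits)
  4 -> 11110 (5 bits)
Total length = 5 + 11 + 3 + 11 + 5 = 35 bits.

Unary([4, 10, 2, 10, 4]) = 11110111111111101101111111111011110 (35 bits)


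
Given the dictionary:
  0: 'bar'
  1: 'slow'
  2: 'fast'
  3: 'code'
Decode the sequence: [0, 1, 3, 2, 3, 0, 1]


Look up each index in the dictionary:
  0 -> 'bar'
  1 -> 'slow'
  3 -> 'code'
  2 -> 'fast'
  3 -> 'code'
  0 -> 'bar'
  1 -> 'slow'

Decoded: "bar slow code fast code bar slow"


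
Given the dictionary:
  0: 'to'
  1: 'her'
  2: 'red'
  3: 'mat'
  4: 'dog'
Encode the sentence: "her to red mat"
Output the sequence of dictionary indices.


Look up each word in the dictionary:
  'her' -> 1
  'to' -> 0
  'red' -> 2
  'mat' -> 3

Encoded: [1, 0, 2, 3]


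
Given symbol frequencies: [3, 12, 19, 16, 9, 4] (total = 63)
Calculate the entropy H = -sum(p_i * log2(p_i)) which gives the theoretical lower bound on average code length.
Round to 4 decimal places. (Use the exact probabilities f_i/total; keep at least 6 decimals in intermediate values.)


Per-symbol terms -p_i * log2(p_i) with p_i = f_i/63:
  p = 3/63 = 0.047619: log2(p) = -4.392317, -p*log2(p) = 0.209158
  p = 12/63 = 0.190476: log2(p) = -2.392317, -p*log2(p) = 0.455680
  p = 19/63 = 0.301587: log2(p) = -1.729352, -p*log2(p) = 0.521551
  p = 16/63 = 0.253968: log2(p) = -1.977280, -p*log2(p) = 0.502166
  p = 9/63 = 0.142857: log2(p) = -2.807355, -p*log2(p) = 0.401051
  p = 4/63 = 0.063492: log2(p) = -3.977280, -p*log2(p) = 0.252526
H = 0.209158 + 0.455680 + 0.521551 + 0.502166 + 0.401051 + 0.252526 = 2.342132

H = 2.3421 bits/symbol


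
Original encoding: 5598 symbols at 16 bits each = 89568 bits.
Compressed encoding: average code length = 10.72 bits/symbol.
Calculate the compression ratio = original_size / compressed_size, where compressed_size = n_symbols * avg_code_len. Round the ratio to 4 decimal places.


original_size = n_symbols * orig_bits = 5598 * 16 = 89568 bits
compressed_size = n_symbols * avg_code_len = 5598 * 10.72 = 60010.56 bits
ratio = original_size / compressed_size = 89568 / 60010.56 = 1.4925

Compression ratio = 1.4925


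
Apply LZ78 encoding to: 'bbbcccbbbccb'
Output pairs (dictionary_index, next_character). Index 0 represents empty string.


LZ78 encoding steps:
Dictionary: {0: ''}
Step 1: w='' (idx 0), next='b' -> output (0, 'b'), add 'b' as idx 1
Step 2: w='b' (idx 1), next='b' -> output (1, 'b'), add 'bb' as idx 2
Step 3: w='' (idx 0), next='c' -> output (0, 'c'), add 'c' as idx 3
Step 4: w='c' (idx 3), next='c' -> output (3, 'c'), add 'cc' as idx 4
Step 5: w='bb' (idx 2), next='b' -> output (2, 'b'), add 'bbb' as idx 5
Step 6: w='cc' (idx 4), next='b' -> output (4, 'b'), add 'ccb' as idx 6


Encoded: [(0, 'b'), (1, 'b'), (0, 'c'), (3, 'c'), (2, 'b'), (4, 'b')]


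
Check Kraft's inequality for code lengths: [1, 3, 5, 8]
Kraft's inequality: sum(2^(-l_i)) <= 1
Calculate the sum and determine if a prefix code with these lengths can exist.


Sum = 2^(-1) + 2^(-3) + 2^(-5) + 2^(-8)
    = 0.5 + 0.125 + 0.03125 + 0.00390625
    = 169/256 = 0.66015625
Since 0.66015625 <= 1, Kraft's inequality IS satisfied.
A prefix code with these lengths CAN exist.

Kraft sum = 0.66015625. Satisfied.


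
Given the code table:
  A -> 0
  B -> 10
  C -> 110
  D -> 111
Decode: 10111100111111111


Decoding:
10 -> B
111 -> D
10 -> B
0 -> A
111 -> D
111 -> D
111 -> D


Result: BDBADDD


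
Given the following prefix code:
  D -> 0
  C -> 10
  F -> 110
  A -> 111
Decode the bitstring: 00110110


Decoding step by step:
Bits 0 -> D
Bits 0 -> D
Bits 110 -> F
Bits 110 -> F


Decoded message: DDFF


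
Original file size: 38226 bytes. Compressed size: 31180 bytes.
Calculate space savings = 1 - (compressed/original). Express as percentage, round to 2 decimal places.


ratio = compressed/original = 31180/38226 = 0.815675
savings = 1 - ratio = 1 - 0.815675 = 0.184325
as a percentage: 0.184325 * 100 = 18.43%

Space savings = 1 - 31180/38226 = 18.43%


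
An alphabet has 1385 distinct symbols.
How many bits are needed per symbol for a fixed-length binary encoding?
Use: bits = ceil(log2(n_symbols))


log2(1385) = 10.4357
Bracket: 2^10 = 1024 < 1385 <= 2^11 = 2048
So ceil(log2(1385)) = 11

bits = ceil(log2(1385)) = ceil(10.4357) = 11 bits


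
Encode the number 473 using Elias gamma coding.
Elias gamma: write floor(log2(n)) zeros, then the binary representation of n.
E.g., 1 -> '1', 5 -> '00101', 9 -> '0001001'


num_bits = floor(log2(473)) + 1 = 9
leading_zeros = num_bits - 1 = 8
binary(473) = 111011001

Elias gamma(473) = '00000000' + '111011001' = 00000000111011001 (17 bits)


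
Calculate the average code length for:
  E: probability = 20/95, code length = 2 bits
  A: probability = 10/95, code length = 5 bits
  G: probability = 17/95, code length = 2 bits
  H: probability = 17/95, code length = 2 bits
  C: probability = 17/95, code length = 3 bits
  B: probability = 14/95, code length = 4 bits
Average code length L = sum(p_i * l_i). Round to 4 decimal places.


Weighted contributions p_i * l_i:
  E: (20/95) * 2 = 40/95
  A: (10/95) * 5 = 50/95
  G: (17/95) * 2 = 34/95
  H: (17/95) * 2 = 34/95
  C: (17/95) * 3 = 51/95
  B: (14/95) * 4 = 56/95
Sum = (40 + 50 + 34 + 34 + 51 + 56)/95 = 265/95

L = 265/95 = 2.7895 bits/symbol


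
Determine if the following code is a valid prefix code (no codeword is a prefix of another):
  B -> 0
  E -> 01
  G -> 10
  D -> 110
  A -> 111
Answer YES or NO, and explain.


Checking each pair (does one codeword prefix another?):
  B='0' vs E='01': prefix -- VIOLATION

NO -- this is NOT a valid prefix code. B (0) is a prefix of E (01).


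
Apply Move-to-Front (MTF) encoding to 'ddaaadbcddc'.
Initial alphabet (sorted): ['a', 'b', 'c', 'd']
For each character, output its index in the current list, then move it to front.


MTF encoding:
'd': index 3 in ['a', 'b', 'c', 'd'] -> ['d', 'a', 'b', 'c']
'd': index 0 in ['d', 'a', 'b', 'c'] -> ['d', 'a', 'b', 'c']
'a': index 1 in ['d', 'a', 'b', 'c'] -> ['a', 'd', 'b', 'c']
'a': index 0 in ['a', 'd', 'b', 'c'] -> ['a', 'd', 'b', 'c']
'a': index 0 in ['a', 'd', 'b', 'c'] -> ['a', 'd', 'b', 'c']
'd': index 1 in ['a', 'd', 'b', 'c'] -> ['d', 'a', 'b', 'c']
'b': index 2 in ['d', 'a', 'b', 'c'] -> ['b', 'd', 'a', 'c']
'c': index 3 in ['b', 'd', 'a', 'c'] -> ['c', 'b', 'd', 'a']
'd': index 2 in ['c', 'b', 'd', 'a'] -> ['d', 'c', 'b', 'a']
'd': index 0 in ['d', 'c', 'b', 'a'] -> ['d', 'c', 'b', 'a']
'c': index 1 in ['d', 'c', 'b', 'a'] -> ['c', 'd', 'b', 'a']


Output: [3, 0, 1, 0, 0, 1, 2, 3, 2, 0, 1]


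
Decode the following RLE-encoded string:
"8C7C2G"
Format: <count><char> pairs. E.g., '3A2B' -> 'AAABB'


Expanding each <count><char> pair:
  8C -> 'CCCCCCCC'
  7C -> 'CCCCCCC'
  2G -> 'GG'

Decoded = CCCCCCCCCCCCCCCGG


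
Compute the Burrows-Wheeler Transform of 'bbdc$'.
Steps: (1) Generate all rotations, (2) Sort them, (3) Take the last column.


Rotations (sorted):
  0: $bbdc -> last char: c
  1: bbdc$ -> last char: $
  2: bdc$b -> last char: b
  3: c$bbd -> last char: d
  4: dc$bb -> last char: b


BWT = c$bdb


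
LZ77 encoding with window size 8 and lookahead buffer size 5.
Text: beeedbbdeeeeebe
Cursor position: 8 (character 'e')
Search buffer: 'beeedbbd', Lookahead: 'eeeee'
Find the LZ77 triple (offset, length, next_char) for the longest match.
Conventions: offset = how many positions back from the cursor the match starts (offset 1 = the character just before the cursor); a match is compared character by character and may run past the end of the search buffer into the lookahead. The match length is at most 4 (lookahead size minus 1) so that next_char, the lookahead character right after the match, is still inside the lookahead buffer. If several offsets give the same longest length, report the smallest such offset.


Try each offset into the search buffer:
  offset=1 (pos 7, char 'd'): match length 0
  offset=2 (pos 6, char 'b'): match length 0
  offset=3 (pos 5, char 'b'): match length 0
  offset=4 (pos 4, char 'd'): match length 0
  offset=5 (pos 3, char 'e'): match length 1
  offset=6 (pos 2, char 'e'): match length 2
  offset=7 (pos 1, char 'e'): match length 3
  offset=8 (pos 0, char 'b'): match length 0
Longest match has length 3 at offset 7.
next_char = character at position 8 + 3 = 11 -> 'e'

Best match: offset=7, length=3 (matching 'eee' starting at position 1)
LZ77 triple: (7, 3, 'e')


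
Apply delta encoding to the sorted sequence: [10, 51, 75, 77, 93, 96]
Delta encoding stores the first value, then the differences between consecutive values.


First value: 10
Deltas:
  51 - 10 = 41
  75 - 51 = 24
  77 - 75 = 2
  93 - 77 = 16
  96 - 93 = 3


Delta encoded: [10, 41, 24, 2, 16, 3]


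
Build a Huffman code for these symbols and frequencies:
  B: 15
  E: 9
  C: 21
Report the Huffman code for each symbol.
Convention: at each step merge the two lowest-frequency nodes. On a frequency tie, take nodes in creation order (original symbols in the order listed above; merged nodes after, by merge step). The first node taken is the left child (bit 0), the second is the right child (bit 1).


Huffman tree construction:
Step 1: Merge E(9) + B(15) = 24
Step 2: Merge C(21) + (E+B)(24) = 45
Read each symbol's code off the tree from the root (left child = 0, right child = 1).

Codes:
  B: 11 (length 2)
  E: 10 (length 2)
  C: 0 (length 1)
Average code length: 69/45 = 1.5333 bits/symbol


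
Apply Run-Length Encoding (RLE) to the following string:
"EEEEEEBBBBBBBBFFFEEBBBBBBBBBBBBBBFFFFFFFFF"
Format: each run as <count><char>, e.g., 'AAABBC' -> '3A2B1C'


Scanning runs left to right:
  i=0: run of 'E' x 6 -> '6E'
  i=6: run of 'B' x 8 -> '8B'
  i=14: run of 'F' x 3 -> '3F'
  i=17: run of 'E' x 2 -> '2E'
  i=19: run of 'B' x 14 -> '14B'
  i=33: run of 'F' x 9 -> '9F'

RLE = 6E8B3F2E14B9F


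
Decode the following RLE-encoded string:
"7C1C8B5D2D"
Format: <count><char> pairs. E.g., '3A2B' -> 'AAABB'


Expanding each <count><char> pair:
  7C -> 'CCCCCCC'
  1C -> 'C'
  8B -> 'BBBBBBBB'
  5D -> 'DDDDD'
  2D -> 'DD'

Decoded = CCCCCCCCBBBBBBBBDDDDDDD


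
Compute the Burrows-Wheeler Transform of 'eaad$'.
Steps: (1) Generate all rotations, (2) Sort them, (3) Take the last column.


Rotations (sorted):
  0: $eaad -> last char: d
  1: aad$e -> last char: e
  2: ad$ea -> last char: a
  3: d$eaa -> last char: a
  4: eaad$ -> last char: $


BWT = deaa$


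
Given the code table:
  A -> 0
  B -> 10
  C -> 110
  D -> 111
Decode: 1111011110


Decoding:
111 -> D
10 -> B
111 -> D
10 -> B


Result: DBDB


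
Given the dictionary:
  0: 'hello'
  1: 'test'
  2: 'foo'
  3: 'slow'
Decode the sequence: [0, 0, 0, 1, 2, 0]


Look up each index in the dictionary:
  0 -> 'hello'
  0 -> 'hello'
  0 -> 'hello'
  1 -> 'test'
  2 -> 'foo'
  0 -> 'hello'

Decoded: "hello hello hello test foo hello"
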